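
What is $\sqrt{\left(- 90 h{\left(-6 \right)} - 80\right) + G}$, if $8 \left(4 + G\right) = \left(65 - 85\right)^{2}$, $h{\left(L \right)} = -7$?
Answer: $2 \sqrt{149} \approx 24.413$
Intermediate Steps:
$G = 46$ ($G = -4 + \frac{\left(65 - 85\right)^{2}}{8} = -4 + \frac{\left(-20\right)^{2}}{8} = -4 + \frac{1}{8} \cdot 400 = -4 + 50 = 46$)
$\sqrt{\left(- 90 h{\left(-6 \right)} - 80\right) + G} = \sqrt{\left(\left(-90\right) \left(-7\right) - 80\right) + 46} = \sqrt{\left(630 - 80\right) + 46} = \sqrt{550 + 46} = \sqrt{596} = 2 \sqrt{149}$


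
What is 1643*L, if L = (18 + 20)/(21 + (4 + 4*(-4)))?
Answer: 62434/9 ≈ 6937.1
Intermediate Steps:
L = 38/9 (L = 38/(21 + (4 - 16)) = 38/(21 - 12) = 38/9 ≈ 4.2222)
1643*L = 1643*(38/9) = 62434/9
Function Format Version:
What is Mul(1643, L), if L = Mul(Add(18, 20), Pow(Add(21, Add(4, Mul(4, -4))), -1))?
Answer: Rational(62434, 9) ≈ 6937.1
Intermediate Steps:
L = Rational(38, 9) (L = Mul(38, Pow(Add(21, Add(4, -16)), -1)) = Mul(38, Pow(Add(21, -12), -1)) = Mul(38, Pow(9, -1)) = Mul(38, Rational(1, 9)) = Rational(38, 9) ≈ 4.2222)
Mul(1643, L) = Mul(1643, Rational(38, 9)) = Rational(62434, 9)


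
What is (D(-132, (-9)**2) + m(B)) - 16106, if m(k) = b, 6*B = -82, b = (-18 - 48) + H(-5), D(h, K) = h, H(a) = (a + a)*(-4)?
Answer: -16264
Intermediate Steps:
H(a) = -8*a (H(a) = (2*a)*(-4) = -8*a)
b = -26 (b = (-18 - 48) - 8*(-5) = -66 + 40 = -26)
B = -41/3 (B = (1/6)*(-82) = -41/3 ≈ -13.667)
m(k) = -26
(D(-132, (-9)**2) + m(B)) - 16106 = (-132 - 26) - 16106 = -158 - 16106 = -16264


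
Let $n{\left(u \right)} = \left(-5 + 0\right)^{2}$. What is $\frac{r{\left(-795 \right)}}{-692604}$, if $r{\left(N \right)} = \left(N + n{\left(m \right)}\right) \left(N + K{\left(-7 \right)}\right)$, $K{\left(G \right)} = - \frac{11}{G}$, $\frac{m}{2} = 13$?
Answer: $- \frac{13885}{15741} \approx -0.88209$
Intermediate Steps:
$m = 26$ ($m = 2 \cdot 13 = 26$)
$n{\left(u \right)} = 25$ ($n{\left(u \right)} = \left(-5\right)^{2} = 25$)
$r{\left(N \right)} = \left(25 + N\right) \left(\frac{11}{7} + N\right)$ ($r{\left(N \right)} = \left(N + 25\right) \left(N - \frac{11}{-7}\right) = \left(25 + N\right) \left(N - - \frac{11}{7}\right) = \left(25 + N\right) \left(N + \frac{11}{7}\right) = \left(25 + N\right) \left(\frac{11}{7} + N\right)$)
$\frac{r{\left(-795 \right)}}{-692604} = \frac{\frac{275}{7} + \left(-795\right)^{2} + \frac{186}{7} \left(-795\right)}{-692604} = \left(\frac{275}{7} + 632025 - \frac{147870}{7}\right) \left(- \frac{1}{692604}\right) = 610940 \left(- \frac{1}{692604}\right) = - \frac{13885}{15741}$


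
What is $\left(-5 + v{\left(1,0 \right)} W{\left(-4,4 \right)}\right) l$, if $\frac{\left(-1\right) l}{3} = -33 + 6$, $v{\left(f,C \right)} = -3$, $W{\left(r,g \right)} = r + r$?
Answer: $1539$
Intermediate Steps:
$W{\left(r,g \right)} = 2 r$
$l = 81$ ($l = - 3 \left(-33 + 6\right) = \left(-3\right) \left(-27\right) = 81$)
$\left(-5 + v{\left(1,0 \right)} W{\left(-4,4 \right)}\right) l = \left(-5 - 3 \cdot 2 \left(-4\right)\right) 81 = \left(-5 - -24\right) 81 = \left(-5 + 24\right) 81 = 19 \cdot 81 = 1539$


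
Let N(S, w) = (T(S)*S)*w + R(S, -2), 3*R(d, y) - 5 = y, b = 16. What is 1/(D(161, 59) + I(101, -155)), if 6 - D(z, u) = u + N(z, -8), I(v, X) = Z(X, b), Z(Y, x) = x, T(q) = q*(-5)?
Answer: -1/1036878 ≈ -9.6443e-7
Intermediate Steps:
T(q) = -5*q
R(d, y) = 5/3 + y/3
N(S, w) = 1 - 5*w*S**2 (N(S, w) = ((-5*S)*S)*w + (5/3 + (1/3)*(-2)) = (-5*S**2)*w + (5/3 - 2/3) = -5*w*S**2 + 1 = 1 - 5*w*S**2)
I(v, X) = 16
D(z, u) = 5 - u - 40*z**2 (D(z, u) = 6 - (u + (1 - 5*(-8)*z**2)) = 6 - (u + (1 + 40*z**2)) = 6 - (1 + u + 40*z**2) = 6 + (-1 - u - 40*z**2) = 5 - u - 40*z**2)
1/(D(161, 59) + I(101, -155)) = 1/((5 - 1*59 - 40*161**2) + 16) = 1/((5 - 59 - 40*25921) + 16) = 1/((5 - 59 - 1036840) + 16) = 1/(-1036894 + 16) = 1/(-1036878) = -1/1036878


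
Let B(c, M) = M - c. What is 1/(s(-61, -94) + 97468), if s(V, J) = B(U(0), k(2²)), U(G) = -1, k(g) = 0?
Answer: 1/97469 ≈ 1.0260e-5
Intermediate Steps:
s(V, J) = 1 (s(V, J) = 0 - 1*(-1) = 0 + 1 = 1)
1/(s(-61, -94) + 97468) = 1/(1 + 97468) = 1/97469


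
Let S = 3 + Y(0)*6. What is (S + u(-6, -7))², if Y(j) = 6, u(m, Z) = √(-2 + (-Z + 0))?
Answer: (39 + √5)² ≈ 1700.4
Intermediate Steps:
u(m, Z) = √(-2 - Z)
S = 39 (S = 3 + 6*6 = 3 + 36 = 39)
(S + u(-6, -7))² = (39 + √(-2 - 1*(-7)))² = (39 + √(-2 + 7))² = (39 + √5)²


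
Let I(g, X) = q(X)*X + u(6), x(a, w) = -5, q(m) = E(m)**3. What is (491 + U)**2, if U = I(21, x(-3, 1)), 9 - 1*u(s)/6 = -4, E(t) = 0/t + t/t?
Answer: 318096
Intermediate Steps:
E(t) = 1 (E(t) = 0 + 1 = 1)
u(s) = 78 (u(s) = 54 - 6*(-4) = 54 + 24 = 78)
q(m) = 1 (q(m) = 1**3 = 1)
I(g, X) = 78 + X (I(g, X) = 1*X + 78 = X + 78 = 78 + X)
U = 73 (U = 78 - 5 = 73)
(491 + U)**2 = (491 + 73)**2 = 564**2 = 318096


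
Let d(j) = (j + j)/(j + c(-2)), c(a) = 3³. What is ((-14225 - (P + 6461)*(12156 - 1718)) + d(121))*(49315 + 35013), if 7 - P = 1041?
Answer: -176790803948292/37 ≈ -4.7781e+12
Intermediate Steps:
P = -1034 (P = 7 - 1*1041 = 7 - 1041 = -1034)
c(a) = 27
d(j) = 2*j/(27 + j) (d(j) = (j + j)/(j + 27) = (2*j)/(27 + j) = 2*j/(27 + j))
((-14225 - (P + 6461)*(12156 - 1718)) + d(121))*(49315 + 35013) = ((-14225 - (-1034 + 6461)*(12156 - 1718)) + 2*121/(27 + 121))*(49315 + 35013) = ((-14225 - 5427*10438) + 2*121/148)*84328 = ((-14225 - 1*56647026) + 2*121*(1/148))*84328 = ((-14225 - 56647026) + 121/74)*84328 = (-56661251 + 121/74)*84328 = -4192932453/74*84328 = -176790803948292/37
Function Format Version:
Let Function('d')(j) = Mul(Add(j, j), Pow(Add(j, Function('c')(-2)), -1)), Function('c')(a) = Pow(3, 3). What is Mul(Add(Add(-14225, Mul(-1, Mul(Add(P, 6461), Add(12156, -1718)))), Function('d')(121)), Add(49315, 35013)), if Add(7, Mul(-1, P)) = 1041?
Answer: Rational(-176790803948292, 37) ≈ -4.7781e+12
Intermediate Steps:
P = -1034 (P = Add(7, Mul(-1, 1041)) = Add(7, -1041) = -1034)
Function('c')(a) = 27
Function('d')(j) = Mul(2, j, Pow(Add(27, j), -1)) (Function('d')(j) = Mul(Add(j, j), Pow(Add(j, 27), -1)) = Mul(Mul(2, j), Pow(Add(27, j), -1)) = Mul(2, j, Pow(Add(27, j), -1)))
Mul(Add(Add(-14225, Mul(-1, Mul(Add(P, 6461), Add(12156, -1718)))), Function('d')(121)), Add(49315, 35013)) = Mul(Add(Add(-14225, Mul(-1, Mul(Add(-1034, 6461), Add(12156, -1718)))), Mul(2, 121, Pow(Add(27, 121), -1))), Add(49315, 35013)) = Mul(Add(Add(-14225, Mul(-1, Mul(5427, 10438))), Mul(2, 121, Pow(148, -1))), 84328) = Mul(Add(Add(-14225, Mul(-1, 56647026)), Mul(2, 121, Rational(1, 148))), 84328) = Mul(Add(Add(-14225, -56647026), Rational(121, 74)), 84328) = Mul(Add(-56661251, Rational(121, 74)), 84328) = Mul(Rational(-4192932453, 74), 84328) = Rational(-176790803948292, 37)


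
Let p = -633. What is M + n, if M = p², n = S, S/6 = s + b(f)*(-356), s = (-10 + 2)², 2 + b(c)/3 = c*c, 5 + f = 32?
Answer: -4257543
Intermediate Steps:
f = 27 (f = -5 + 32 = 27)
b(c) = -6 + 3*c² (b(c) = -6 + 3*(c*c) = -6 + 3*c²)
s = 64 (s = (-8)² = 64)
S = -4658232 (S = 6*(64 + (-6 + 3*27²)*(-356)) = 6*(64 + (-6 + 3*729)*(-356)) = 6*(64 + (-6 + 2187)*(-356)) = 6*(64 + 2181*(-356)) = 6*(64 - 776436) = 6*(-776372) = -4658232)
n = -4658232
M = 400689 (M = (-633)² = 400689)
M + n = 400689 - 4658232 = -4257543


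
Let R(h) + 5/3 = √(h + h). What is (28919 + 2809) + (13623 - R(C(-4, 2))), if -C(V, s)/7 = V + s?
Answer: 136058/3 - 2*√7 ≈ 45347.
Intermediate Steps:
C(V, s) = -7*V - 7*s (C(V, s) = -7*(V + s) = -7*V - 7*s)
R(h) = -5/3 + √2*√h (R(h) = -5/3 + √(h + h) = -5/3 + √(2*h) = -5/3 + √2*√h)
(28919 + 2809) + (13623 - R(C(-4, 2))) = (28919 + 2809) + (13623 - (-5/3 + √2*√(-7*(-4) - 7*2))) = 31728 + (13623 - (-5/3 + √2*√(28 - 14))) = 31728 + (13623 - (-5/3 + √2*√14)) = 31728 + (13623 - (-5/3 + 2*√7)) = 31728 + (13623 + (5/3 - 2*√7)) = 31728 + (40874/3 - 2*√7) = 136058/3 - 2*√7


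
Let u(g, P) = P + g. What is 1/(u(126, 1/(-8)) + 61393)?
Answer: 8/492151 ≈ 1.6255e-5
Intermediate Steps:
1/(u(126, 1/(-8)) + 61393) = 1/((1/(-8) + 126) + 61393) = 1/((-1/8 + 126) + 61393) = 1/(1007/8 + 61393) = 1/(492151/8) = 8/492151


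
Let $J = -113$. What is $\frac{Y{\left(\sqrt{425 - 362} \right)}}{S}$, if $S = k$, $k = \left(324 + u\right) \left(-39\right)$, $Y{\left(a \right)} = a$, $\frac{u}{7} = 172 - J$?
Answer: $- \frac{\sqrt{7}}{30147} \approx -8.7762 \cdot 10^{-5}$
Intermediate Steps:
$u = 1995$ ($u = 7 \left(172 - -113\right) = 7 \left(172 + 113\right) = 7 \cdot 285 = 1995$)
$k = -90441$ ($k = \left(324 + 1995\right) \left(-39\right) = 2319 \left(-39\right) = -90441$)
$S = -90441$
$\frac{Y{\left(\sqrt{425 - 362} \right)}}{S} = \frac{\sqrt{425 - 362}}{-90441} = \sqrt{63} \left(- \frac{1}{90441}\right) = 3 \sqrt{7} \left(- \frac{1}{90441}\right) = - \frac{\sqrt{7}}{30147}$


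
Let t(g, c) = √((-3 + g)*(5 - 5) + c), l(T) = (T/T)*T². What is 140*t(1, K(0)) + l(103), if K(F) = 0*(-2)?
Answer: 10609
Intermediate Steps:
K(F) = 0
l(T) = T² (l(T) = 1*T² = T²)
t(g, c) = √c (t(g, c) = √((-3 + g)*0 + c) = √(0 + c) = √c)
140*t(1, K(0)) + l(103) = 140*√0 + 103² = 140*0 + 10609 = 0 + 10609 = 10609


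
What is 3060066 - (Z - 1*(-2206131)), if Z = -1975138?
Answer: 2829073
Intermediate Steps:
3060066 - (Z - 1*(-2206131)) = 3060066 - (-1975138 - 1*(-2206131)) = 3060066 - (-1975138 + 2206131) = 3060066 - 1*230993 = 3060066 - 230993 = 2829073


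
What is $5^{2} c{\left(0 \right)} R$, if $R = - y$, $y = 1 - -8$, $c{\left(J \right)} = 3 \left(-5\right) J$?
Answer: $0$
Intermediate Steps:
$c{\left(J \right)} = - 15 J$
$y = 9$ ($y = 1 + 8 = 9$)
$R = -9$ ($R = \left(-1\right) 9 = -9$)
$5^{2} c{\left(0 \right)} R = 5^{2} \left(\left(-15\right) 0\right) \left(-9\right) = 25 \cdot 0 \left(-9\right) = 0 \left(-9\right) = 0$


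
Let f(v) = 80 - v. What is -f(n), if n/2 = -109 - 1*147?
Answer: -592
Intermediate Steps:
n = -512 (n = 2*(-109 - 1*147) = 2*(-109 - 147) = 2*(-256) = -512)
-f(n) = -(80 - 1*(-512)) = -(80 + 512) = -1*592 = -592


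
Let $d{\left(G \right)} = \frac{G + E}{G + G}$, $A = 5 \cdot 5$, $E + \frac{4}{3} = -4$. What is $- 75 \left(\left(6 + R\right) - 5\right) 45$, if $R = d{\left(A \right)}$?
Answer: $- \frac{9405}{2} \approx -4702.5$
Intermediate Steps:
$E = - \frac{16}{3}$ ($E = - \frac{4}{3} - 4 = - \frac{16}{3} \approx -5.3333$)
$A = 25$
$d{\left(G \right)} = \frac{- \frac{16}{3} + G}{2 G}$ ($d{\left(G \right)} = \frac{G - \frac{16}{3}}{G + G} = \frac{- \frac{16}{3} + G}{2 G}$)
$R = \frac{59}{150}$ ($R = \frac{-16 + 3 \cdot 25}{6 \cdot 25} = \frac{1}{6} \cdot \frac{1}{25} \left(-16 + 75\right) = \frac{1}{6} \cdot \frac{1}{25} \cdot 59 = \frac{59}{150} \approx 0.39333$)
$- 75 \left(\left(6 + R\right) - 5\right) 45 = - 75 \left(\left(6 + \frac{59}{150}\right) - 5\right) 45 = - 75 \left(\frac{959}{150} - 5\right) 45 = \left(-75\right) \frac{209}{150} \cdot 45 = \left(- \frac{209}{2}\right) 45 = - \frac{9405}{2}$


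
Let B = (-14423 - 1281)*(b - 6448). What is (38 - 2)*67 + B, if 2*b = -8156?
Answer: 165302716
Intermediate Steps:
b = -4078 (b = (½)*(-8156) = -4078)
B = 165300304 (B = (-14423 - 1281)*(-4078 - 6448) = -15704*(-10526) = 165300304)
(38 - 2)*67 + B = (38 - 2)*67 + 165300304 = 36*67 + 165300304 = 2412 + 165300304 = 165302716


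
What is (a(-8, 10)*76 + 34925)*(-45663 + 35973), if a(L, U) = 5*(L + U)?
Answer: -345787650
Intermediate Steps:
a(L, U) = 5*L + 5*U
(a(-8, 10)*76 + 34925)*(-45663 + 35973) = ((5*(-8) + 5*10)*76 + 34925)*(-45663 + 35973) = ((-40 + 50)*76 + 34925)*(-9690) = (10*76 + 34925)*(-9690) = (760 + 34925)*(-9690) = 35685*(-9690) = -345787650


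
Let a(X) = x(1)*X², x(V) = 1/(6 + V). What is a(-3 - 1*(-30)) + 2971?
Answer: 21526/7 ≈ 3075.1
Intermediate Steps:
a(X) = X²/7 (a(X) = X²/(6 + 1) = X²/7)
a(-3 - 1*(-30)) + 2971 = (-3 - 1*(-30))²/7 + 2971 = (-3 + 30)²/7 + 2971 = (⅐)*27² + 2971 = (⅐)*729 + 2971 = 729/7 + 2971 = 21526/7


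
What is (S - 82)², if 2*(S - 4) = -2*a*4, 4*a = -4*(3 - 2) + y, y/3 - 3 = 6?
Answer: 10201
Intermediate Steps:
y = 27 (y = 9 + 3*6 = 9 + 18 = 27)
a = 23/4 (a = (-4*(3 - 2) + 27)/4 = (-4*1 + 27)/4 = (-4 + 27)/4 = (¼)*23 = 23/4 ≈ 5.7500)
S = -19 (S = 4 + (-2*23/4*4)/2 = 4 + (-23/2*4)/2 = 4 + (½)*(-46) = 4 - 23 = -19)
(S - 82)² = (-19 - 82)² = (-101)² = 10201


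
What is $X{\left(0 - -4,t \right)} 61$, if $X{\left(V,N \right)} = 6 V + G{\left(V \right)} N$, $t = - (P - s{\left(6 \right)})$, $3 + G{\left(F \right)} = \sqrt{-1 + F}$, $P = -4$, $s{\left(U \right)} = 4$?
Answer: $488 \sqrt{3} \approx 845.24$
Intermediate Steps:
$G{\left(F \right)} = -3 + \sqrt{-1 + F}$
$t = 8$ ($t = - (-4 - 4) = \left(-1\right) \left(-8\right) = 8$)
$X{\left(V,N \right)} = 6 V + N \left(-3 + \sqrt{-1 + V}\right)$ ($X{\left(V,N \right)} = 6 V + \left(-3 + \sqrt{-1 + V}\right) N = 6 V + N \left(-3 + \sqrt{-1 + V}\right)$)
$X{\left(0 - -4,t \right)} 61 = \left(6 \left(0 - -4\right) + 8 \left(-3 + \sqrt{-1 + \left(0 - -4\right)}\right)\right) 61 = \left(6 \left(0 + 4\right) + 8 \left(-3 + \sqrt{-1 + \left(0 + 4\right)}\right)\right) 61 = \left(6 \cdot 4 + 8 \left(-3 + \sqrt{-1 + 4}\right)\right) 61 = \left(24 + 8 \left(-3 + \sqrt{3}\right)\right) 61 = \left(24 - \left(24 - 8 \sqrt{3}\right)\right) 61 = 8 \sqrt{3} \cdot 61 = 488 \sqrt{3}$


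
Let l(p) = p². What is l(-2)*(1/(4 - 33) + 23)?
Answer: 2664/29 ≈ 91.862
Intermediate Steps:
l(-2)*(1/(4 - 33) + 23) = (-2)²*(1/(4 - 33) + 23) = 4*(1/(-29) + 23) = 4*(-1/29 + 23) = 4*(666/29) = 2664/29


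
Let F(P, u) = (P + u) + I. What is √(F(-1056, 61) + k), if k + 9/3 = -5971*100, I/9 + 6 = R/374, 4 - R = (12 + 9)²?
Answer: I*√83668580094/374 ≈ 773.41*I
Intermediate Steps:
R = -437 (R = 4 - (12 + 9)² = 4 - 1*21² = 4 - 1*441 = 4 - 441 = -437)
I = -24129/374 (I = -54 + 9*(-437/374) = -54 - 3933/374 = -24129/374 ≈ -64.516)
F(P, u) = -24129/374 + P + u (F(P, u) = (P + u) - 24129/374 = -24129/374 + P + u)
k = -597103 (k = -3 - 5971*100 = -3 - 597100 = -597103)
√(F(-1056, 61) + k) = √((-24129/374 - 1056 + 61) - 597103) = √(-396259/374 - 597103) = √(-223712781/374) = I*√83668580094/374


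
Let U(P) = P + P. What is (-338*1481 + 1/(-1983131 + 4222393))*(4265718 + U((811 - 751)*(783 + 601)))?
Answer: -2483857236797323065/1119631 ≈ -2.2185e+12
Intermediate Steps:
U(P) = 2*P
(-338*1481 + 1/(-1983131 + 4222393))*(4265718 + U((811 - 751)*(783 + 601))) = (-338*1481 + 1/(-1983131 + 4222393))*(4265718 + 2*((811 - 751)*(783 + 601))) = (-500578 + 1/2239262)*(4265718 + 2*(60*1384)) = (-500578 + 1/2239262)*(4265718 + 2*83040) = -1120925293435*(4265718 + 166080)/2239262 = -1120925293435/2239262*4431798 = -2483857236797323065/1119631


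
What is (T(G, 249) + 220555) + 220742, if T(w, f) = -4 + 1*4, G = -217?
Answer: 441297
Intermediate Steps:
T(w, f) = 0 (T(w, f) = -4 + 4 = 0)
(T(G, 249) + 220555) + 220742 = (0 + 220555) + 220742 = 220555 + 220742 = 441297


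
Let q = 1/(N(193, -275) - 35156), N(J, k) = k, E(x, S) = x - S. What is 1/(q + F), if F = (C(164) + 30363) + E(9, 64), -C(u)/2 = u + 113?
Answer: 35431/1054213973 ≈ 3.3609e-5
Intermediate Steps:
C(u) = -226 - 2*u (C(u) = -2*(u + 113) = -2*(113 + u) = -226 - 2*u)
q = -1/35431 (q = 1/(-275 - 35156) = 1/(-35431) = -1/35431 ≈ -2.8224e-5)
F = 29754 (F = ((-226 - 2*164) + 30363) + (9 - 1*64) = ((-226 - 328) + 30363) + (9 - 64) = (-554 + 30363) - 55 = 29809 - 55 = 29754)
1/(q + F) = 1/(-1/35431 + 29754) = 1/(1054213973/35431) = 35431/1054213973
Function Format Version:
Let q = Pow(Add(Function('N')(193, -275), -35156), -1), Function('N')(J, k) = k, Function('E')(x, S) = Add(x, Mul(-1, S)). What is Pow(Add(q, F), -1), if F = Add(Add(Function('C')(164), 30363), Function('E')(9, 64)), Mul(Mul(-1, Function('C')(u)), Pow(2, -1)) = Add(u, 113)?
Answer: Rational(35431, 1054213973) ≈ 3.3609e-5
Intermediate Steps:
Function('C')(u) = Add(-226, Mul(-2, u)) (Function('C')(u) = Mul(-2, Add(u, 113)) = Mul(-2, Add(113, u)) = Add(-226, Mul(-2, u)))
q = Rational(-1, 35431) (q = Pow(Add(-275, -35156), -1) = Pow(-35431, -1) = Rational(-1, 35431) ≈ -2.8224e-5)
F = 29754 (F = Add(Add(Add(-226, Mul(-2, 164)), 30363), Add(9, Mul(-1, 64))) = Add(Add(Add(-226, -328), 30363), Add(9, -64)) = Add(Add(-554, 30363), -55) = Add(29809, -55) = 29754)
Pow(Add(q, F), -1) = Pow(Add(Rational(-1, 35431), 29754), -1) = Pow(Rational(1054213973, 35431), -1) = Rational(35431, 1054213973)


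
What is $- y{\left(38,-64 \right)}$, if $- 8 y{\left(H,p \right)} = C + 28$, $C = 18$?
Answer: $\frac{23}{4} \approx 5.75$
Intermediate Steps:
$y{\left(H,p \right)} = - \frac{23}{4}$ ($y{\left(H,p \right)} = - \frac{18 + 28}{8} = \left(- \frac{1}{8}\right) 46 = - \frac{23}{4}$)
$- y{\left(38,-64 \right)} = \left(-1\right) \left(- \frac{23}{4}\right) = \frac{23}{4}$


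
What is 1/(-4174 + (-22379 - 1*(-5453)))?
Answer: -1/21100 ≈ -4.7393e-5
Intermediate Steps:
1/(-4174 + (-22379 - 1*(-5453))) = 1/(-4174 + (-22379 + 5453)) = 1/(-4174 - 16926) = 1/(-21100) = -1/21100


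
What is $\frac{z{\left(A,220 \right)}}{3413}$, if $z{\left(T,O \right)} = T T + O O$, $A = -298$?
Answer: $\frac{137204}{3413} \approx 40.2$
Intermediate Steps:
$z{\left(T,O \right)} = O^{2} + T^{2}$ ($z{\left(T,O \right)} = T^{2} + O^{2} = O^{2} + T^{2}$)
$\frac{z{\left(A,220 \right)}}{3413} = \frac{220^{2} + \left(-298\right)^{2}}{3413} = \left(48400 + 88804\right) \frac{1}{3413} = 137204 \cdot \frac{1}{3413} = \frac{137204}{3413}$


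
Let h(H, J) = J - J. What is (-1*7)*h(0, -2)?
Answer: 0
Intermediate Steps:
h(H, J) = 0
(-1*7)*h(0, -2) = -1*7*0 = -7*0 = 0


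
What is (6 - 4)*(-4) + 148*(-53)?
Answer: -7852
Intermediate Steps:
(6 - 4)*(-4) + 148*(-53) = 2*(-4) - 7844 = -8 - 7844 = -7852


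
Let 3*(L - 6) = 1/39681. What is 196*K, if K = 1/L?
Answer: 3333204/102037 ≈ 32.667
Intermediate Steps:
L = 714259/119043 (L = 6 + (1/3)/39681 = 6 + (1/3)*(1/39681) = 6 + 1/119043 = 714259/119043 ≈ 6.0000)
K = 119043/714259 (K = 1/(714259/119043) = 119043/714259 ≈ 0.16667)
196*K = 196*(119043/714259) = 3333204/102037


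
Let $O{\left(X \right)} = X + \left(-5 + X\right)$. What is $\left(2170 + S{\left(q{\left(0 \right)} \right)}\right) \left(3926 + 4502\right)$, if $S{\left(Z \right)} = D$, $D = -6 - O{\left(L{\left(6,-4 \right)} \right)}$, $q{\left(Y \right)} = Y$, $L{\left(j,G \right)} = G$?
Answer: $18347756$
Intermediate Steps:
$O{\left(X \right)} = -5 + 2 X$
$D = 7$ ($D = -6 - \left(-5 + 2 \left(-4\right)\right) = -6 - \left(-5 - 8\right) = -6 - -13 = -6 + 13 = 7$)
$S{\left(Z \right)} = 7$
$\left(2170 + S{\left(q{\left(0 \right)} \right)}\right) \left(3926 + 4502\right) = \left(2170 + 7\right) \left(3926 + 4502\right) = 2177 \cdot 8428 = 18347756$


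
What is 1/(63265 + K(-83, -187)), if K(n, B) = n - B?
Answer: 1/63369 ≈ 1.5781e-5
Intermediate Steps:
1/(63265 + K(-83, -187)) = 1/(63265 + (-83 - 1*(-187))) = 1/(63265 + (-83 + 187)) = 1/(63265 + 104) = 1/63369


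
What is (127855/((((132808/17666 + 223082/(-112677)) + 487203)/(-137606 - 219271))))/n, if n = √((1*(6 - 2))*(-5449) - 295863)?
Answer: 127923822724454757*I*√317659/433901556010840705 ≈ 166.17*I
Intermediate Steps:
n = I*√317659 (n = √((1*4)*(-5449) - 295863) = √(4*(-5449) - 295863) = √(-21796 - 295863) = √(-317659) = I*√317659 ≈ 563.61*I)
(127855/((((132808/17666 + 223082/(-112677)) + 487203)/(-137606 - 219271))))/n = (127855/((((132808/17666 + 223082/(-112677)) + 487203)/(-137606 - 219271))))/((I*√317659)) = (127855/((((132808*(1/17666) + 223082*(-1/112677)) + 487203)/(-356877))))*(-I*√317659/317659) = (127855/((((66404/8833 - 3142/1587) + 487203)*(-1/356877))))*(-I*√317659/317659) = (127855/(((77629862/14017971 + 487203)*(-1/356877))))*(-I*√317659/317659) = (127855/(((6829675154975/14017971)*(-1/356877))))*(-I*√317659/317659) = (127855/(-6829675154975/5002691436567))*(-I*√317659/317659) = (127855*(-5002691436567/6829675154975))*(-I*√317659/317659) = -(-127923822724454757)*I*√317659/433901556010840705 = 127923822724454757*I*√317659/433901556010840705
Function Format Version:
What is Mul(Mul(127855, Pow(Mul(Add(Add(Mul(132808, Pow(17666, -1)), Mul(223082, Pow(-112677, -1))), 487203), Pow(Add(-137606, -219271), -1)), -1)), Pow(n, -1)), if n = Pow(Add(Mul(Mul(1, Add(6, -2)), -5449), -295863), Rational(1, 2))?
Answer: Mul(Rational(127923822724454757, 433901556010840705), I, Pow(317659, Rational(1, 2))) ≈ Mul(166.17, I)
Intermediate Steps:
n = Mul(I, Pow(317659, Rational(1, 2))) (n = Pow(Add(Mul(Mul(1, 4), -5449), -295863), Rational(1, 2)) = Pow(Add(Mul(4, -5449), -295863), Rational(1, 2)) = Pow(Add(-21796, -295863), Rational(1, 2)) = Pow(-317659, Rational(1, 2)) = Mul(I, Pow(317659, Rational(1, 2))) ≈ Mul(563.61, I))
Mul(Mul(127855, Pow(Mul(Add(Add(Mul(132808, Pow(17666, -1)), Mul(223082, Pow(-112677, -1))), 487203), Pow(Add(-137606, -219271), -1)), -1)), Pow(n, -1)) = Mul(Mul(127855, Pow(Mul(Add(Add(Mul(132808, Pow(17666, -1)), Mul(223082, Pow(-112677, -1))), 487203), Pow(Add(-137606, -219271), -1)), -1)), Pow(Mul(I, Pow(317659, Rational(1, 2))), -1)) = Mul(Mul(127855, Pow(Mul(Add(Add(Mul(132808, Rational(1, 17666)), Mul(223082, Rational(-1, 112677))), 487203), Pow(-356877, -1)), -1)), Mul(Rational(-1, 317659), I, Pow(317659, Rational(1, 2)))) = Mul(Mul(127855, Pow(Mul(Add(Add(Rational(66404, 8833), Rational(-3142, 1587)), 487203), Rational(-1, 356877)), -1)), Mul(Rational(-1, 317659), I, Pow(317659, Rational(1, 2)))) = Mul(Mul(127855, Pow(Mul(Add(Rational(77629862, 14017971), 487203), Rational(-1, 356877)), -1)), Mul(Rational(-1, 317659), I, Pow(317659, Rational(1, 2)))) = Mul(Mul(127855, Pow(Mul(Rational(6829675154975, 14017971), Rational(-1, 356877)), -1)), Mul(Rational(-1, 317659), I, Pow(317659, Rational(1, 2)))) = Mul(Mul(127855, Pow(Rational(-6829675154975, 5002691436567), -1)), Mul(Rational(-1, 317659), I, Pow(317659, Rational(1, 2)))) = Mul(Mul(127855, Rational(-5002691436567, 6829675154975)), Mul(Rational(-1, 317659), I, Pow(317659, Rational(1, 2)))) = Mul(Rational(-127923822724454757, 1365935030995), Mul(Rational(-1, 317659), I, Pow(317659, Rational(1, 2)))) = Mul(Rational(127923822724454757, 433901556010840705), I, Pow(317659, Rational(1, 2)))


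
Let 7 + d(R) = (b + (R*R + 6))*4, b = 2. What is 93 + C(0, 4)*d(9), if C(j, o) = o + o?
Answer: 2885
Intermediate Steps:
C(j, o) = 2*o
d(R) = 25 + 4*R**2 (d(R) = -7 + (2 + (R*R + 6))*4 = -7 + (2 + (R**2 + 6))*4 = -7 + (2 + (6 + R**2))*4 = -7 + (8 + R**2)*4 = -7 + (32 + 4*R**2) = 25 + 4*R**2)
93 + C(0, 4)*d(9) = 93 + (2*4)*(25 + 4*9**2) = 93 + 8*(25 + 4*81) = 93 + 8*(25 + 324) = 93 + 8*349 = 93 + 2792 = 2885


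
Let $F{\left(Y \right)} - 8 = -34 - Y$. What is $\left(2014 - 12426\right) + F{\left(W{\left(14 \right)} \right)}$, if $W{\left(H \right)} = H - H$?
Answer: $-10438$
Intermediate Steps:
$W{\left(H \right)} = 0$
$F{\left(Y \right)} = -26 - Y$ ($F{\left(Y \right)} = 8 - \left(34 + Y\right) = -26 - Y$)
$\left(2014 - 12426\right) + F{\left(W{\left(14 \right)} \right)} = \left(2014 - 12426\right) - 26 = -10412 + \left(-26 + 0\right) = -10412 - 26 = -10438$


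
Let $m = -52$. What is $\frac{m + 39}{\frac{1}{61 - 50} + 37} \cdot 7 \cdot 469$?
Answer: $- \frac{469469}{408} \approx -1150.7$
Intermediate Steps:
$\frac{m + 39}{\frac{1}{61 - 50} + 37} \cdot 7 \cdot 469 = \frac{-52 + 39}{\frac{1}{61 - 50} + 37} \cdot 7 \cdot 469 = - \frac{13}{\frac{1}{11} + 37} \cdot 3283 = - \frac{13}{\frac{408}{11}} \cdot 3283 = \left(-13\right) \frac{11}{408} \cdot 3283 = \left(- \frac{143}{408}\right) 3283 = - \frac{469469}{408}$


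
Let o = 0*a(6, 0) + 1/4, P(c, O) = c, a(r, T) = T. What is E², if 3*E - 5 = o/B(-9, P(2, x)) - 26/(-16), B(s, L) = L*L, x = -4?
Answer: 11449/2304 ≈ 4.9692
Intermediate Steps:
B(s, L) = L²
o = ¼ (o = 0*0 + 1/4 = 0 + ¼ = ¼ ≈ 0.25000)
E = 107/48 (E = 5/3 + (1/(4*(2²)) - 26/(-16))/3 = 5/3 + ((¼)/4 - 26*(-1/16))/3 = 5/3 + ((¼)*(¼) + 13/8)/3 = 5/3 + (1/16 + 13/8)/3 = 5/3 + (⅓)*(27/16) = 5/3 + 9/16 = 107/48 ≈ 2.2292)
E² = (107/48)² = 11449/2304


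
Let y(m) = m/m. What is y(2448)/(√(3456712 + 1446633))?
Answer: √4903345/4903345 ≈ 0.00045160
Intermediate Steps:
y(m) = 1
y(2448)/(√(3456712 + 1446633)) = 1/√(3456712 + 1446633) = 1/√4903345 = 1*(√4903345/4903345) = √4903345/4903345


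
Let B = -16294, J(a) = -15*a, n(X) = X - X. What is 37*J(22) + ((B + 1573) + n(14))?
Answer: -26931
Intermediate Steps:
n(X) = 0
37*J(22) + ((B + 1573) + n(14)) = 37*(-15*22) + ((-16294 + 1573) + 0) = 37*(-330) + (-14721 + 0) = -12210 - 14721 = -26931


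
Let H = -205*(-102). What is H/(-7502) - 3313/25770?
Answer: -281852413/96663270 ≈ -2.9158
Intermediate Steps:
H = 20910
H/(-7502) - 3313/25770 = 20910/(-7502) - 3313/25770 = 20910*(-1/7502) - 3313*1/25770 = -10455/3751 - 3313/25770 = -281852413/96663270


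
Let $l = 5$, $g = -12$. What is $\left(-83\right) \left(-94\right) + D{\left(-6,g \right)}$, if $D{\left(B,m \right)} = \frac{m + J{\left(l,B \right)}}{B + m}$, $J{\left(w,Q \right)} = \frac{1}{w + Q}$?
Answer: $\frac{140449}{18} \approx 7802.7$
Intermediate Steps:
$J{\left(w,Q \right)} = \frac{1}{Q + w}$
$D{\left(B,m \right)} = \frac{m + \frac{1}{5 + B}}{B + m}$ ($D{\left(B,m \right)} = \frac{m + \frac{1}{B + 5}}{B + m} = \frac{m + \frac{1}{5 + B}}{B + m}$)
$\left(-83\right) \left(-94\right) + D{\left(-6,g \right)} = \left(-83\right) \left(-94\right) + \frac{1 - 12 \left(5 - 6\right)}{\left(5 - 6\right) \left(-6 - 12\right)} = 7802 + \frac{1 - -12}{\left(-1\right) \left(-18\right)} = 7802 - - \frac{1 + 12}{18} = 7802 - \left(- \frac{1}{18}\right) 13 = 7802 + \frac{13}{18} = \frac{140449}{18}$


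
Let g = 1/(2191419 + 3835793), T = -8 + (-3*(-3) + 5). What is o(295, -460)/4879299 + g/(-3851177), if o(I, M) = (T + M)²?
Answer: 4784335782857573485/113257606401176924676 ≈ 0.042243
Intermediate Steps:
T = 6 (T = -8 + (9 + 5) = -8 + 14 = 6)
o(I, M) = (6 + M)²
g = 1/6027212 ≈ 1.6591e-7
o(295, -460)/4879299 + g/(-3851177) = (6 - 460)²/4879299 + (1/6027212)/(-3851177) = (-454)²*(1/4879299) + (1/6027212)*(-1/3851177) = 206116*(1/4879299) - 1/23211860228524 = 206116/4879299 - 1/23211860228524 = 4784335782857573485/113257606401176924676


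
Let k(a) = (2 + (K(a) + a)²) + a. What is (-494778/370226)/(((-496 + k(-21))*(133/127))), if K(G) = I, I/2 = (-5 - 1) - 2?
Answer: -31418403/21025504766 ≈ -0.0014943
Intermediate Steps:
I = -16 (I = 2*((-5 - 1) - 2) = 2*(-6 - 2) = 2*(-8) = -16)
K(G) = -16
k(a) = 2 + a + (-16 + a)² (k(a) = (2 + (-16 + a)²) + a = 2 + a + (-16 + a)²)
(-494778/370226)/(((-496 + k(-21))*(133/127))) = (-494778/370226)/(((-496 + (2 - 21 + (-16 - 21)²))*(133/127))) = (-494778*1/370226)/(((-496 + (2 - 21 + (-37)²))*(133*(1/127)))) = -247389*127/(133*(-496 + (2 - 21 + 1369)))/185113 = -247389*127/(133*(-496 + 1350))/185113 = -247389/(185113*(854*(133/127))) = -247389/(185113*113582/127) = -247389/185113*127/113582 = -31418403/21025504766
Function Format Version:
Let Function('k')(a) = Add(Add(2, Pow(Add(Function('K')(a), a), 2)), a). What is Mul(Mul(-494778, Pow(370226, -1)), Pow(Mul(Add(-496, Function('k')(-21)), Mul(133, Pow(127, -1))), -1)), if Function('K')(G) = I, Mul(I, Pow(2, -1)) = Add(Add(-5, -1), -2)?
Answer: Rational(-31418403, 21025504766) ≈ -0.0014943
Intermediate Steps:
I = -16 (I = Mul(2, Add(Add(-5, -1), -2)) = Mul(2, Add(-6, -2)) = Mul(2, -8) = -16)
Function('K')(G) = -16
Function('k')(a) = Add(2, a, Pow(Add(-16, a), 2)) (Function('k')(a) = Add(Add(2, Pow(Add(-16, a), 2)), a) = Add(2, a, Pow(Add(-16, a), 2)))
Mul(Mul(-494778, Pow(370226, -1)), Pow(Mul(Add(-496, Function('k')(-21)), Mul(133, Pow(127, -1))), -1)) = Mul(Mul(-494778, Pow(370226, -1)), Pow(Mul(Add(-496, Add(2, -21, Pow(Add(-16, -21), 2))), Mul(133, Pow(127, -1))), -1)) = Mul(Mul(-494778, Rational(1, 370226)), Pow(Mul(Add(-496, Add(2, -21, Pow(-37, 2))), Mul(133, Rational(1, 127))), -1)) = Mul(Rational(-247389, 185113), Pow(Mul(Add(-496, Add(2, -21, 1369)), Rational(133, 127)), -1)) = Mul(Rational(-247389, 185113), Pow(Mul(Add(-496, 1350), Rational(133, 127)), -1)) = Mul(Rational(-247389, 185113), Pow(Mul(854, Rational(133, 127)), -1)) = Mul(Rational(-247389, 185113), Pow(Rational(113582, 127), -1)) = Mul(Rational(-247389, 185113), Rational(127, 113582)) = Rational(-31418403, 21025504766)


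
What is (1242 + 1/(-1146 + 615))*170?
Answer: 112115170/531 ≈ 2.1114e+5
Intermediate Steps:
(1242 + 1/(-1146 + 615))*170 = (1242 + 1/(-531))*170 = (1242 - 1/531)*170 = (659501/531)*170 = 112115170/531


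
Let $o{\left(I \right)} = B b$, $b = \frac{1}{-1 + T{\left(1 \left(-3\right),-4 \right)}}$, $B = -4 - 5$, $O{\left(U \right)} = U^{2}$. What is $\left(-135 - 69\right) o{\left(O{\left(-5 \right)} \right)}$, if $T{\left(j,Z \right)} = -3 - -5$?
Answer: $1836$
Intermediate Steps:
$T{\left(j,Z \right)} = 2$ ($T{\left(j,Z \right)} = -3 + 5 = 2$)
$B = -9$
$b = 1$ ($b = \frac{1}{-1 + 2} = 1^{-1} = 1$)
$o{\left(I \right)} = -9$ ($o{\left(I \right)} = \left(-9\right) 1 = -9$)
$\left(-135 - 69\right) o{\left(O{\left(-5 \right)} \right)} = \left(-135 - 69\right) \left(-9\right) = \left(-204\right) \left(-9\right) = 1836$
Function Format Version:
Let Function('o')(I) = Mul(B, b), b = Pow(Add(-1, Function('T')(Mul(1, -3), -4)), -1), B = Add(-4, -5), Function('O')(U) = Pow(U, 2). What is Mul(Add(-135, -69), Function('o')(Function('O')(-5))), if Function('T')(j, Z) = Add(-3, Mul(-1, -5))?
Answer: 1836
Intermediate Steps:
Function('T')(j, Z) = 2 (Function('T')(j, Z) = Add(-3, 5) = 2)
B = -9
b = 1 (b = Pow(Add(-1, 2), -1) = Pow(1, -1) = 1)
Function('o')(I) = -9 (Function('o')(I) = Mul(-9, 1) = -9)
Mul(Add(-135, -69), Function('o')(Function('O')(-5))) = Mul(Add(-135, -69), -9) = Mul(-204, -9) = 1836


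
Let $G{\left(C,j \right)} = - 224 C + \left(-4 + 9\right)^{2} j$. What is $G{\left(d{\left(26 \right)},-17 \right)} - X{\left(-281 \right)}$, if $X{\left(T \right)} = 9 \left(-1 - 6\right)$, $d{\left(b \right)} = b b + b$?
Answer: $-157610$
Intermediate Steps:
$d{\left(b \right)} = b + b^{2}$ ($d{\left(b \right)} = b^{2} + b = b + b^{2}$)
$G{\left(C,j \right)} = - 224 C + 25 j$ ($G{\left(C,j \right)} = - 224 C + 5^{2} j = - 224 C + 25 j$)
$X{\left(T \right)} = -63$ ($X{\left(T \right)} = 9 \left(-7\right) = -63$)
$G{\left(d{\left(26 \right)},-17 \right)} - X{\left(-281 \right)} = \left(- 224 \cdot 26 \left(1 + 26\right) + 25 \left(-17\right)\right) - -63 = \left(- 224 \cdot 26 \cdot 27 - 425\right) + 63 = \left(\left(-224\right) 702 - 425\right) + 63 = \left(-157248 - 425\right) + 63 = -157673 + 63 = -157610$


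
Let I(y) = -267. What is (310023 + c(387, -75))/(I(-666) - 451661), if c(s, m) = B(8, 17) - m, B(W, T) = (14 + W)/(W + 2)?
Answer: -1550501/2259640 ≈ -0.68617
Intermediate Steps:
B(W, T) = (14 + W)/(2 + W)
c(s, m) = 11/5 - m (c(s, m) = (14 + 8)/(2 + 8) - m = 22/10 - m = (⅒)*22 - m = 11/5 - m)
(310023 + c(387, -75))/(I(-666) - 451661) = (310023 + (11/5 - 1*(-75)))/(-267 - 451661) = (310023 + (11/5 + 75))/(-451928) = (310023 + 386/5)*(-1/451928) = (1550501/5)*(-1/451928) = -1550501/2259640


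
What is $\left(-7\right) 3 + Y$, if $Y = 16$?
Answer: $-5$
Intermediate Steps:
$\left(-7\right) 3 + Y = \left(-7\right) 3 + 16 = -21 + 16 = -5$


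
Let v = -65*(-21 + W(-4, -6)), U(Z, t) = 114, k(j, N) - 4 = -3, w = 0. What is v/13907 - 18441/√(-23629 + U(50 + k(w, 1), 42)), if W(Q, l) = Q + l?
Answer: 2015/13907 + 18441*I*√23515/23515 ≈ 0.14489 + 120.26*I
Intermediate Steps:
k(j, N) = 1 (k(j, N) = 4 - 3 = 1)
v = 2015 (v = -65*(-21 + (-4 - 6)) = -65*(-21 - 10) = -65*(-31) = 2015)
v/13907 - 18441/√(-23629 + U(50 + k(w, 1), 42)) = 2015/13907 - 18441/√(-23629 + 114) = 2015*(1/13907) - 18441*(-I*√23515/23515) = 2015/13907 - 18441*(-I*√23515/23515) = 2015/13907 - (-18441)*I*√23515/23515 = 2015/13907 + 18441*I*√23515/23515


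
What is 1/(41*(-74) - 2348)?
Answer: -1/5382 ≈ -0.00018580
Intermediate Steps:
1/(41*(-74) - 2348) = 1/(-3034 - 2348) = 1/(-5382) = -1/5382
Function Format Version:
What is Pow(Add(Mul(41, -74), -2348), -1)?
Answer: Rational(-1, 5382) ≈ -0.00018580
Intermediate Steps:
Pow(Add(Mul(41, -74), -2348), -1) = Pow(Add(-3034, -2348), -1) = Pow(-5382, -1) = Rational(-1, 5382)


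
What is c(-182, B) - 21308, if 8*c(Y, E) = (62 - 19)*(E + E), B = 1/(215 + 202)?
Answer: -35541701/1668 ≈ -21308.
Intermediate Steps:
B = 1/417 ≈ 0.0023981
c(Y, E) = 43*E/4 (c(Y, E) = ((62 - 19)*(E + E))/8 = (43*(2*E))/8 = (86*E)/8 = 43*E/4)
c(-182, B) - 21308 = (43/4)*(1/417) - 21308 = 43/1668 - 21308 = -35541701/1668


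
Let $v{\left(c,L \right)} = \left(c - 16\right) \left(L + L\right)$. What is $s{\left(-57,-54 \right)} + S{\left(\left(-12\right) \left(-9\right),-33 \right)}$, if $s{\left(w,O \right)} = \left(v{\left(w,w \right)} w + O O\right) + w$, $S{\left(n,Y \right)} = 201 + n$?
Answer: $-471186$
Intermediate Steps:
$v{\left(c,L \right)} = 2 L \left(-16 + c\right)$ ($v{\left(c,L \right)} = \left(-16 + c\right) 2 L = 2 L \left(-16 + c\right)$)
$s{\left(w,O \right)} = w + O^{2} + 2 w^{2} \left(-16 + w\right)$ ($s{\left(w,O \right)} = \left(2 w \left(-16 + w\right) w + O O\right) + w = \left(2 w^{2} \left(-16 + w\right) + O^{2}\right) + w = \left(O^{2} + 2 w^{2} \left(-16 + w\right)\right) + w = w + O^{2} + 2 w^{2} \left(-16 + w\right)$)
$s{\left(-57,-54 \right)} + S{\left(\left(-12\right) \left(-9\right),-33 \right)} = \left(-57 + \left(-54\right)^{2} + 2 \left(-57\right)^{2} \left(-16 - 57\right)\right) + \left(201 - -108\right) = \left(-57 + 2916 + 2 \cdot 3249 \left(-73\right)\right) + \left(201 + 108\right) = \left(-57 + 2916 - 474354\right) + 309 = -471495 + 309 = -471186$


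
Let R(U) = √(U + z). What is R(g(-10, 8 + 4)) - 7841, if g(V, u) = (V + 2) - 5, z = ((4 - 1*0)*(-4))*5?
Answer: -7841 + I*√93 ≈ -7841.0 + 9.6436*I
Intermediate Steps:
z = -80 (z = ((4 + 0)*(-4))*5 = (4*(-4))*5 = -16*5 = -80)
g(V, u) = -3 + V (g(V, u) = (2 + V) - 5 = -3 + V)
R(U) = √(-80 + U) (R(U) = √(U - 80) = √(-80 + U))
R(g(-10, 8 + 4)) - 7841 = √(-80 + (-3 - 10)) - 7841 = √(-80 - 13) - 7841 = √(-93) - 7841 = I*√93 - 7841 = -7841 + I*√93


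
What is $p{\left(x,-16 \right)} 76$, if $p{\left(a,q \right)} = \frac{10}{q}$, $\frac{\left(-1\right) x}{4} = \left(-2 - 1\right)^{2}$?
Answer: $- \frac{95}{2} \approx -47.5$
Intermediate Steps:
$x = -36$ ($x = - 4 \left(-2 - 1\right)^{2} = - 4 \left(-3\right)^{2} = \left(-4\right) 9 = -36$)
$p{\left(x,-16 \right)} 76 = \frac{10}{-16} \cdot 76 = 10 \left(- \frac{1}{16}\right) 76 = \left(- \frac{5}{8}\right) 76 = - \frac{95}{2}$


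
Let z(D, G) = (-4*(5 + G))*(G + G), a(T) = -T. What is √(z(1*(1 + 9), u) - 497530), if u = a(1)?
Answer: I*√497498 ≈ 705.33*I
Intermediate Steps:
u = -1 (u = -1*1 = -1)
z(D, G) = 2*G*(-20 - 4*G) (z(D, G) = (-20 - 4*G)*(2*G) = 2*G*(-20 - 4*G))
√(z(1*(1 + 9), u) - 497530) = √(-8*(-1)*(5 - 1) - 497530) = √(-8*(-1)*4 - 497530) = √(32 - 497530) = √(-497498) = I*√497498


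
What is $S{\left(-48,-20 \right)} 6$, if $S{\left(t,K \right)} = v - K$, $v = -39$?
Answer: $-114$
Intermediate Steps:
$S{\left(t,K \right)} = -39 - K$
$S{\left(-48,-20 \right)} 6 = \left(-39 - -20\right) 6 = \left(-39 + 20\right) 6 = \left(-19\right) 6 = -114$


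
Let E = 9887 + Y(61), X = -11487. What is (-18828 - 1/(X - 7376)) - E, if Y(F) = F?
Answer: -542801687/18863 ≈ -28776.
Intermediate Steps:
E = 9948 (E = 9887 + 61 = 9948)
(-18828 - 1/(X - 7376)) - E = (-18828 - 1/(-11487 - 7376)) - 1*9948 = (-18828 - 1/(-18863)) - 9948 = (-18828 - 1*(-1/18863)) - 9948 = (-18828 + 1/18863) - 9948 = -355152563/18863 - 9948 = -542801687/18863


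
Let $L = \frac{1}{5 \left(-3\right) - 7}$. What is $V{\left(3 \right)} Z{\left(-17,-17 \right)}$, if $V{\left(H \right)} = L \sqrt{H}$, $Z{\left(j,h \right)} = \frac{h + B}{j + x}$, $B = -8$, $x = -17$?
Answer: $- \frac{25 \sqrt{3}}{748} \approx -0.057889$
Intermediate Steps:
$L = - \frac{1}{22}$ ($L = \frac{1}{-15 - 7} = \frac{1}{-22} = - \frac{1}{22} \approx -0.045455$)
$Z{\left(j,h \right)} = \frac{-8 + h}{-17 + j}$ ($Z{\left(j,h \right)} = \frac{h - 8}{j - 17} = \frac{-8 + h}{-17 + j}$)
$V{\left(H \right)} = - \frac{\sqrt{H}}{22}$
$V{\left(3 \right)} Z{\left(-17,-17 \right)} = - \frac{\sqrt{3}}{22} \frac{-8 - 17}{-17 - 17} = - \frac{\sqrt{3}}{22} \frac{1}{-34} \left(-25\right) = - \frac{\sqrt{3}}{22} \left(\left(- \frac{1}{34}\right) \left(-25\right)\right) = - \frac{\sqrt{3}}{22} \cdot \frac{25}{34} = - \frac{25 \sqrt{3}}{748}$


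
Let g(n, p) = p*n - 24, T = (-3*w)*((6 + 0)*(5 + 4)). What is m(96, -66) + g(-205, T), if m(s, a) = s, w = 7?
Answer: 232542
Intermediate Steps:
T = -1134 (T = (-3*7)*((6 + 0)*(5 + 4)) = -126*9 = -21*54 = -1134)
g(n, p) = -24 + n*p (g(n, p) = n*p - 24 = -24 + n*p)
m(96, -66) + g(-205, T) = 96 + (-24 - 205*(-1134)) = 96 + (-24 + 232470) = 96 + 232446 = 232542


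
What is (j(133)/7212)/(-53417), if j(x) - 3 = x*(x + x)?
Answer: -35381/385243404 ≈ -9.1841e-5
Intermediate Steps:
j(x) = 3 + 2*x² (j(x) = 3 + x*(x + x) = 3 + x*(2*x) = 3 + 2*x²)
(j(133)/7212)/(-53417) = ((3 + 2*133²)/7212)/(-53417) = ((3 + 2*17689)*(1/7212))*(-1/53417) = ((3 + 35378)*(1/7212))*(-1/53417) = (35381*(1/7212))*(-1/53417) = (35381/7212)*(-1/53417) = -35381/385243404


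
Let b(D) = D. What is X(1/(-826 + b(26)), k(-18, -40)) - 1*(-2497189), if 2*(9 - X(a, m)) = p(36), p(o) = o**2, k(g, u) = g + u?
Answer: 2496550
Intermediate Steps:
X(a, m) = -639 (X(a, m) = 9 - 1/2*36**2 = 9 - 1/2*1296 = 9 - 648 = -639)
X(1/(-826 + b(26)), k(-18, -40)) - 1*(-2497189) = -639 - 1*(-2497189) = -639 + 2497189 = 2496550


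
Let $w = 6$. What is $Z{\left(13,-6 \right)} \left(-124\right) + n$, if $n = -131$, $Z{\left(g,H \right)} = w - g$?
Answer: $737$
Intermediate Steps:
$Z{\left(g,H \right)} = 6 - g$
$Z{\left(13,-6 \right)} \left(-124\right) + n = \left(6 - 13\right) \left(-124\right) - 131 = \left(-7\right) \left(-124\right) - 131 = 868 - 131 = 737$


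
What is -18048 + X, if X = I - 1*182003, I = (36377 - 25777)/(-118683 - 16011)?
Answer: -13472839997/67347 ≈ -2.0005e+5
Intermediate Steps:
I = -5300/67347 (I = 10600/(-134694) = 10600*(-1/134694) = -5300/67347 ≈ -0.078697)
X = -12257361341/67347 (X = -5300/67347 - 1*182003 = -5300/67347 - 182003 = -12257361341/67347 ≈ -1.8200e+5)
-18048 + X = -18048 - 12257361341/67347 = -13472839997/67347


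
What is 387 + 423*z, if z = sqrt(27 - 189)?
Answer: 387 + 3807*I*sqrt(2) ≈ 387.0 + 5383.9*I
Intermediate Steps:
z = 9*I*sqrt(2) (z = sqrt(-162) = 9*I*sqrt(2) ≈ 12.728*I)
387 + 423*z = 387 + 423*(9*I*sqrt(2)) = 387 + 3807*I*sqrt(2)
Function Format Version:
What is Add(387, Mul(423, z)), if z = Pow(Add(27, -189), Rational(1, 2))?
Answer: Add(387, Mul(3807, I, Pow(2, Rational(1, 2)))) ≈ Add(387.00, Mul(5383.9, I))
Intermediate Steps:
z = Mul(9, I, Pow(2, Rational(1, 2))) (z = Pow(-162, Rational(1, 2)) = Mul(9, I, Pow(2, Rational(1, 2))) ≈ Mul(12.728, I))
Add(387, Mul(423, z)) = Add(387, Mul(423, Mul(9, I, Pow(2, Rational(1, 2))))) = Add(387, Mul(3807, I, Pow(2, Rational(1, 2))))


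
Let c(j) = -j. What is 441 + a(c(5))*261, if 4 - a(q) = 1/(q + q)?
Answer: 15111/10 ≈ 1511.1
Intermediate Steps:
a(q) = 4 - 1/(2*q) (a(q) = 4 - 1/(q + q) = 4 - 1/(2*q))
441 + a(c(5))*261 = 441 + (4 - 1/(2*((-1*5))))*261 = 441 + (4 - ½/(-5))*261 = 441 + (4 - ½*(-⅕))*261 = 441 + (4 + ⅒)*261 = 441 + (41/10)*261 = 441 + 10701/10 = 15111/10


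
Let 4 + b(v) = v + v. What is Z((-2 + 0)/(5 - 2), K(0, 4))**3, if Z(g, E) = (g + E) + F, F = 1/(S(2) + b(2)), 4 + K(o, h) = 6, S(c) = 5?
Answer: 12167/3375 ≈ 3.6050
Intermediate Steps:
K(o, h) = 2 (K(o, h) = -4 + 6 = 2)
b(v) = -4 + 2*v (b(v) = -4 + (v + v) = -4 + 2*v)
F = 1/5 (F = 1/(5 + (-4 + 2*2)) = 1/(5 + (-4 + 4)) = 1/(5 + 0) = 1/5 ≈ 0.20000)
Z(g, E) = 1/5 + E + g (Z(g, E) = (g + E) + 1/5 = (E + g) + 1/5 = 1/5 + E + g)
Z((-2 + 0)/(5 - 2), K(0, 4))**3 = (1/5 + 2 + (-2 + 0)/(5 - 2))**3 = (1/5 + 2 - 2/3)**3 = (23/15)**3 = 12167/3375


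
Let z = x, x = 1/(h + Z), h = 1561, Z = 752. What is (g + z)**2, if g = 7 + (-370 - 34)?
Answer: 843201427600/5349969 ≈ 1.5761e+5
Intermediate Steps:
x = 1/2313 (x = 1/(1561 + 752) = 1/2313 ≈ 0.00043234)
z = 1/2313 ≈ 0.00043234
g = -397 (g = 7 - 404 = -397)
(g + z)**2 = (-397 + 1/2313)**2 = (-918260/2313)**2 = 843201427600/5349969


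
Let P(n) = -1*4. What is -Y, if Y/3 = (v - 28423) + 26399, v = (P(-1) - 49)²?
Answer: -2355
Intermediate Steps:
P(n) = -4
v = 2809 (v = (-4 - 49)² = (-53)² = 2809)
Y = 2355 (Y = 3*((2809 - 28423) + 26399) = 3*(-25614 + 26399) = 3*785 = 2355)
-Y = -1*2355 = -2355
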